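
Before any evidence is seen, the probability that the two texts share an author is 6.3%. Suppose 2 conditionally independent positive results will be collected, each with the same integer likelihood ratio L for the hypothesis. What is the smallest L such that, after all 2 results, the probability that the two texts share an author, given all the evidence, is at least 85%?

10

Prior odds = 0.063/0.937 = 63/937.
Target odds = 0.85/0.15 = 17/3.
Need L² ≥ 17/3 ÷ (63/937) = 15929/189.
9² = 81 < 15929/189 ≤ 100 = 10², so L = 10.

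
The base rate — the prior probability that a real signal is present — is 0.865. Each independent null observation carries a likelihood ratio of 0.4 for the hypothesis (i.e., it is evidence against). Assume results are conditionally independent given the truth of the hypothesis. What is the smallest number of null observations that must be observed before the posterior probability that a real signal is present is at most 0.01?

8

Prior odds = 0.865/0.135 = 173/27.
Likelihood ratio per null observation = 0.4.
Target odds: 0.01 ÷ 0.99 = 1/99.
Require 0.4ⁿ ≤ 1/99 ÷ (173/27) = 3/1903.
0.4⁷ = 128/78125 is still above 3/1903 but 0.4⁸ = 256/390625 is at or below it, so n = 8.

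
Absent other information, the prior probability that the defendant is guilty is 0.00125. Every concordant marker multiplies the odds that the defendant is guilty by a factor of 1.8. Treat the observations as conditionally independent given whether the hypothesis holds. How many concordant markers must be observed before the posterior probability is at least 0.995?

21

Prior odds: 0.00125 ÷ 0.99875 = 1/799.
Likelihood ratio per concordant marker = 1.8.
Target odds: 0.995 ÷ 0.005 = 199.
Need (1/799) × 1.8ⁿ ≥ 199, i.e. 1.8ⁿ ≥ 159001.
1.8²⁰ ≈127482 falls short of 159001 but 1.8²¹ ≈229468 reaches it, so n = 21.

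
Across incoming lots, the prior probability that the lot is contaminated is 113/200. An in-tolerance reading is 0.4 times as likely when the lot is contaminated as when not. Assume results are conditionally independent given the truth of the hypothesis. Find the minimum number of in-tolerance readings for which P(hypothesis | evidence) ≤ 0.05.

4

Prior odds = 0.565/0.435 = 113/87.
Likelihood ratio per in-tolerance reading = 0.4.
Target posterior odds = 0.05/0.95 = 1/19.
Require 0.4ⁿ ≤ 1/19 ÷ (113/87) = 87/2147.
0.4³ = 0.064 is still above 87/2147 but 0.4⁴ = 0.0256 is at or below it, so n = 4.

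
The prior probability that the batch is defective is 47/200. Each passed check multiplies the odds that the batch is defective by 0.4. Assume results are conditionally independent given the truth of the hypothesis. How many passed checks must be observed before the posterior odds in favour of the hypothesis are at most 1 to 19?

Prior odds: 0.235 ÷ 0.765 = 47/153.
Likelihood ratio per passed check = 0.4.
Target odds = 1/19.
Require 0.4ⁿ ≤ 1/19 ÷ (47/153) = 153/893.
0.4¹ = 0.4 is still above 153/893 but 0.4² = 0.16 is at or below it, so n = 2.

2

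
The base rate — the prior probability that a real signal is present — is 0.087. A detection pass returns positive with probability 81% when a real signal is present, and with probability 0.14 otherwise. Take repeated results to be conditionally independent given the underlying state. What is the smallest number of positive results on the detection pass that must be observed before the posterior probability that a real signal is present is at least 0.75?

Prior odds = 0.087/0.913 = 87/913.
Likelihood ratio of a positive result = 0.81/0.14 = 81/14.
Target odds: 0.75 ÷ 0.25 = 3.
Require (81/14)ⁿ ≥ 3 ÷ (87/913) = 913/29.
(81/14)¹ = 81/14 falls short of 913/29 but (81/14)² = 6561/196 reaches it, so n = 2.

2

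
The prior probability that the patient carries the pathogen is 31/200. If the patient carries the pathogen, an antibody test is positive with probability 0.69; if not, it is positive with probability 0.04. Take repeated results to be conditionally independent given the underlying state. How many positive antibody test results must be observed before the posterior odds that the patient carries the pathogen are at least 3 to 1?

Prior odds = 0.155/0.845 = 31/169.
Likelihood ratio of a positive = 0.69/0.04 = 17.25.
Target odds = 3.
Require 17.25ⁿ ≥ 3 ÷ (31/169) = 507/31.
17.25¹ = 17.25, which meets the required 507/31; so n = 1.

1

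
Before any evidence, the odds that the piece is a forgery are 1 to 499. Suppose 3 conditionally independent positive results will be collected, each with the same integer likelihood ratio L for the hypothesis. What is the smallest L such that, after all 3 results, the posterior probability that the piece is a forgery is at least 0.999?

80

Prior odds = 1/499.
Target odds = 0.999/0.001 = 999.
Need L³ ≥ 999 ÷ (1/499) = 498501.
79³ = 493039 < 498501 ≤ 512000 = 80³, so L = 80.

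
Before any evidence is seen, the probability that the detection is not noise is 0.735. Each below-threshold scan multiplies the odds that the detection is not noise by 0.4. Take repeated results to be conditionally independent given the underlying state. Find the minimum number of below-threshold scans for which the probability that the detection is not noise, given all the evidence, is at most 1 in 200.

7

Prior odds = 0.735/0.265 = 147/53.
Likelihood ratio per below-threshold scan = 0.4.
Target odds: 0.005 ÷ 0.995 = 1/199.
Need (147/53) × 0.4ⁿ ≤ 1/199, i.e. 0.4ⁿ ≤ 53/29253.
0.4⁶ = 64/15625 is still above 53/29253 but 0.4⁷ = 128/78125 is at or below it, so n = 7.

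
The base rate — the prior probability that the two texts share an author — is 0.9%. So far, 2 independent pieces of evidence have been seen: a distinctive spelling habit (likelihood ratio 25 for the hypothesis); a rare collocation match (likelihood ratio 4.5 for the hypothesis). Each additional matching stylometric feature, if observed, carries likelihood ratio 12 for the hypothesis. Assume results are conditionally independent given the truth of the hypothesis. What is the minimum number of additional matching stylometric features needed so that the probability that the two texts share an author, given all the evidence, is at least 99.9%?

Prior odds = 0.009/0.991 = 9/991.
Combined Bayes factor of the evidence already in hand = 25 × 4.5 = 112.5.
Odds after that evidence = (9/991) × 112.5 = 2025/1982.
Target odds = 0.999/0.001 = 999.
Need 12ⁿ ≥ 999 ÷ (2025/1982) = 73334/75.
12² = 144 falls short of 73334/75 but 12³ = 1728 reaches it, so n = 3.

3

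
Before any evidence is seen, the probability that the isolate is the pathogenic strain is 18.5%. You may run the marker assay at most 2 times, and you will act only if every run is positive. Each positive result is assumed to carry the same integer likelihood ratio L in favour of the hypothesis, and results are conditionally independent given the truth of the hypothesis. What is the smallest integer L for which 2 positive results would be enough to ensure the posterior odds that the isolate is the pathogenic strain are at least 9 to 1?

Prior odds = 0.185/0.815 = 37/163.
Target odds = 9.
Need L² ≥ 9 ÷ (37/163) = 1467/37.
6² = 36 < 1467/37 ≤ 49 = 7², so L = 7.

7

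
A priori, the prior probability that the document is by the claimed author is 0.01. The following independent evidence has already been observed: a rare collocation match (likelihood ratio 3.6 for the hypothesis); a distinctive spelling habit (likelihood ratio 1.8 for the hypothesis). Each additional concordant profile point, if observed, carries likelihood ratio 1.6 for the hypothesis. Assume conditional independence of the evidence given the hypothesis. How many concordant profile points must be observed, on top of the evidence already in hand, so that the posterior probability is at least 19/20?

13

Prior odds = 0.01/0.99 = 1/99.
Combined Bayes factor of the evidence already in hand = 3.6 × 1.8 = 6.48.
Odds after that evidence = (1/99) × 6.48 = 18/275.
Target odds = 0.95/0.05 = 19.
Need 1.6ⁿ ≥ 19 ÷ (18/275) = 5225/18.
1.6¹² ≈281.475 falls short of 5225/18 but 1.6¹³ ≈450.36 reaches it, so n = 13.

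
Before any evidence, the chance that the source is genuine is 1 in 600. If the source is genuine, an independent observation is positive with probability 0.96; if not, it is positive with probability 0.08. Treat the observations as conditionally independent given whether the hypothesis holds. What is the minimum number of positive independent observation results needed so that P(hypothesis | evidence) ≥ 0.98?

Prior odds = (1/600)/(599/600) = 1/599.
Likelihood ratio of a positive = 0.96/0.08 = 12.
Target posterior odds = 0.98/0.02 = 49.
Require 12ⁿ ≥ 49 ÷ (1/599) = 29351.
12⁴ = 20736 falls short of 29351 but 12⁵ = 248832 reaches it, so n = 5.

5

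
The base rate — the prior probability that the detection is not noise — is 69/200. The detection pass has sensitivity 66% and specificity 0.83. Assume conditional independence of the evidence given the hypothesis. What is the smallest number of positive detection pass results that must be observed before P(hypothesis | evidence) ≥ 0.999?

6

Prior odds = 0.345/0.655 = 69/131.
False-positive rate = 1 − 0.83 = 0.17; likelihood ratio of a positive = 0.66/0.17 = 66/17.
Target posterior odds = 0.999/0.001 = 999.
Need (69/131) × (66/17)ⁿ ≥ 999, i.e. (66/17)ⁿ ≥ 43623/23.
(66/17)⁵ ≈882.013 falls short of 43623/23 but (66/17)⁶ ≈3424.29 reaches it, so n = 6.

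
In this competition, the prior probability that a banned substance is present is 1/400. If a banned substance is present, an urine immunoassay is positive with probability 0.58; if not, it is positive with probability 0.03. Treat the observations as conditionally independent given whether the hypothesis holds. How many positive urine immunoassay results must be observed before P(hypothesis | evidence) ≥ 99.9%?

Prior odds: 0.0025 ÷ 0.9975 = 1/399.
Likelihood ratio of a positive = 0.58/0.03 = 58/3.
Target odds: 0.999 ÷ 0.001 = 999.
Need (1/399) × (58/3)ⁿ ≥ 999, i.e. (58/3)ⁿ ≥ 398601.
(58/3)⁴ = 11316496/81 falls short of 398601 but (58/3)⁵ = 656356768/243 reaches it, so n = 5.

5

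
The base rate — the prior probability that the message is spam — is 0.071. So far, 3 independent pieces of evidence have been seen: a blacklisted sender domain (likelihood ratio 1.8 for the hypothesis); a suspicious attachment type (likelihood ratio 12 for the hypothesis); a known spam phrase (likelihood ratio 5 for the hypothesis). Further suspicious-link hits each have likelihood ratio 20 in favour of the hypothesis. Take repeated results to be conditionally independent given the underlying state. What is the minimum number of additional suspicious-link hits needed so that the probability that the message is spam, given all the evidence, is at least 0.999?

2

Prior odds = 0.071/0.929 = 71/929.
Combined Bayes factor of the evidence already in hand = 1.8 × 12 × 5 = 108.
Odds after that evidence = (71/929) × 108 = 7668/929.
Target odds = 0.999/0.001 = 999.
Need 20ⁿ ≥ 999 ÷ (7668/929) = 34373/284.
20¹ = 20 falls short of 34373/284 but 20² = 400 reaches it, so n = 2.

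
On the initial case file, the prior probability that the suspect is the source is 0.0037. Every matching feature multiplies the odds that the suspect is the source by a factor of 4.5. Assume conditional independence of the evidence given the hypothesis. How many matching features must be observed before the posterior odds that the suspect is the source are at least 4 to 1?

Prior odds: 0.0037 ÷ 0.9963 = 37/9963.
Likelihood ratio per matching feature = 4.5.
Target odds = 4.
Require 4.5ⁿ ≥ 4 ÷ (37/9963) = 39852/37.
4.5⁴ = 410.0625 falls short of 39852/37 but 4.5⁵ = 1845.28125 reaches it, so n = 5.

5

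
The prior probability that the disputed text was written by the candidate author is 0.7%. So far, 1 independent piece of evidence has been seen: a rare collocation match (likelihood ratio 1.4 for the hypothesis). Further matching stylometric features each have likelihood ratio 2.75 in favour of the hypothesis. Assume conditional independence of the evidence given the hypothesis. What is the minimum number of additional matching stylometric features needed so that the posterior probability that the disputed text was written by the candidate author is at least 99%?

Prior odds = 0.007/0.993 = 7/993.
Bayes factor of the evidence already in hand = 1.4.
Odds after that evidence = (7/993) × 1.4 = 49/4965.
Target odds = 0.99/0.01 = 99.
Need 2.75ⁿ ≥ 99 ÷ (49/4965) = 491535/49.
2.75⁹ ≈8994.86 falls short of 491535/49 but 2.75¹⁰ ≈24735.9 reaches it, so n = 10.

10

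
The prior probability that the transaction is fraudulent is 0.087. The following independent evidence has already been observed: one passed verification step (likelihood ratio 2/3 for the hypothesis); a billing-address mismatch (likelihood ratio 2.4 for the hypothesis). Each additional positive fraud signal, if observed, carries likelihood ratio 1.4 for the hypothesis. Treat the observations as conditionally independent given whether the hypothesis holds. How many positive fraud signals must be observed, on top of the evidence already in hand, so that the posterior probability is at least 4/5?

10

Prior odds = 0.087/0.913 = 87/913.
Combined Bayes factor of the evidence already in hand = (2/3) × 2.4 = 1.6.
Odds after that evidence = (87/913) × 1.6 = 696/4565.
Target odds = 0.8/0.2 = 4.
Need 1.4ⁿ ≥ 4 ÷ (696/4565) = 4565/174.
1.4⁹ = 40353607/1953125 falls short of 4565/174 but 1.4¹⁰ = 282475249/9765625 reaches it, so n = 10.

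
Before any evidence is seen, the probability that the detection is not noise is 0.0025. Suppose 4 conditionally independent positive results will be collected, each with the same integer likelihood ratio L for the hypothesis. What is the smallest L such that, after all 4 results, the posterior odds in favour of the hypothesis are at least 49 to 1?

Prior odds = 0.0025/0.9975 = 1/399.
Target odds = 49.
Need L⁴ ≥ 49 ÷ (1/399) = 19551.
11⁴ = 14641 < 19551 ≤ 20736 = 12⁴, so L = 12.

12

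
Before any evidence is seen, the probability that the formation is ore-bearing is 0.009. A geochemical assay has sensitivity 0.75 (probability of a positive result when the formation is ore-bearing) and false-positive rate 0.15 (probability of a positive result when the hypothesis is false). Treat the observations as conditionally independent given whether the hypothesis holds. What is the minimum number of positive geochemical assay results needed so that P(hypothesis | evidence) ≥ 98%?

Prior odds = 0.009/0.991 = 9/991.
Likelihood ratio of a positive result = 0.75/0.15 = 5.
Target odds: 0.98 ÷ 0.02 = 49.
Require 5ⁿ ≥ 49 ÷ (9/991) = 48559/9.
5⁵ = 3125 falls short of 48559/9 but 5⁶ = 15625 reaches it, so n = 6.

6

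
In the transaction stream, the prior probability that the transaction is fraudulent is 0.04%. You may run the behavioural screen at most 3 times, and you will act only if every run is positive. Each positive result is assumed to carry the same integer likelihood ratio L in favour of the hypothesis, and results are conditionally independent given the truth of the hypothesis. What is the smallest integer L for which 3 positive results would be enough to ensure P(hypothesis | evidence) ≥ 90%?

29

Prior odds = 0.0004/0.9996 = 1/2499.
Target odds = 0.9/0.1 = 9.
Need L³ ≥ 9 ÷ (1/2499) = 22491.
28³ = 21952 < 22491 ≤ 24389 = 29³, so L = 29.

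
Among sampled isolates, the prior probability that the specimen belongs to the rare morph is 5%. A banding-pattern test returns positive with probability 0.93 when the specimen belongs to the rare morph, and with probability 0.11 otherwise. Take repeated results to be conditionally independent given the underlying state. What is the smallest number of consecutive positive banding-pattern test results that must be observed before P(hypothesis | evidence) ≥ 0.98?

Prior odds = 0.05/0.95 = 1/19.
Likelihood ratio of a positive result = 0.93/0.11 = 93/11.
Target posterior odds = 0.98/0.02 = 49.
Require (93/11)ⁿ ≥ 49 ÷ (1/19) = 931.
(93/11)³ = 804357/1331 falls short of 931 but (93/11)⁴ = 74805201/14641 reaches it, so n = 4.

4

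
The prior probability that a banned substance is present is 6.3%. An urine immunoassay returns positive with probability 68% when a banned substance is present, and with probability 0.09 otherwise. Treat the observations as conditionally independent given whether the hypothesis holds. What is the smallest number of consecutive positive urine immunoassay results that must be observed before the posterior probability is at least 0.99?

Prior odds = 0.063/0.937 = 63/937.
Likelihood ratio of a positive result = 0.68/0.09 = 68/9.
Target posterior odds = 0.99/0.01 = 99.
Require (68/9)ⁿ ≥ 99 ÷ (63/937) = 10307/7.
(68/9)³ = 314432/729 falls short of 10307/7 but (68/9)⁴ = 21381376/6561 reaches it, so n = 4.

4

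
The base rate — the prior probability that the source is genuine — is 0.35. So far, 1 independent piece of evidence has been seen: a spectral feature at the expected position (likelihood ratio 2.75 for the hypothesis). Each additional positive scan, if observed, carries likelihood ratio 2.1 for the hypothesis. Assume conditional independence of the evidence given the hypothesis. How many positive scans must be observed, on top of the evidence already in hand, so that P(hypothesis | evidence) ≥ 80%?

2

Prior odds = 0.35/0.65 = 7/13.
Bayes factor of the evidence already in hand = 2.75.
Odds after that evidence = (7/13) × 2.75 = 77/52.
Target odds = 0.8/0.2 = 4.
Need 2.1ⁿ ≥ 4 ÷ (77/52) = 208/77.
2.1¹ = 2.1 falls short of 208/77 but 2.1² = 4.41 reaches it, so n = 2.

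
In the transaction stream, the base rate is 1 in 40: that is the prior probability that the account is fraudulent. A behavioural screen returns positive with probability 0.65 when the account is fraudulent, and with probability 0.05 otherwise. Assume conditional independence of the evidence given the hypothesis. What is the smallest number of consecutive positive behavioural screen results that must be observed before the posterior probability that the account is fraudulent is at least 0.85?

Prior odds: 0.025 ÷ 0.975 = 1/39.
Likelihood ratio of a positive result = 0.65/0.05 = 13.
Target odds: 0.85 ÷ 0.15 = 17/3.
Need (1/39) × 13ⁿ ≥ 17/3, i.e. 13ⁿ ≥ 221.
13² = 169 falls short of 221 but 13³ = 2197 reaches it, so n = 3.

3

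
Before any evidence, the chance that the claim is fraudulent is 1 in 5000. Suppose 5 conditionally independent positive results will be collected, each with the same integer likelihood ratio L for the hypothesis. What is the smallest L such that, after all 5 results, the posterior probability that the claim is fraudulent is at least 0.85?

8

Prior odds = 0.0002/0.9998 = 1/4999.
Target odds = 0.85/0.15 = 17/3.
Need L⁵ ≥ 17/3 ÷ (1/4999) = 84983/3.
7⁵ = 16807 < 84983/3 ≤ 32768 = 8⁵, so L = 8.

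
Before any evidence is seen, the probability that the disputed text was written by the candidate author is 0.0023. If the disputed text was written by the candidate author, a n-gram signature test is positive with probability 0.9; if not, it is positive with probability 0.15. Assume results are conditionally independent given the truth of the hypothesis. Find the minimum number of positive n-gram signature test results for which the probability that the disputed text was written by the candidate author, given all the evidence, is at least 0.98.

6

Prior odds: 0.0023 ÷ 0.9977 = 23/9977.
Likelihood ratio of a positive = 0.9/0.15 = 6.
Target odds: 0.98 ÷ 0.02 = 49.
Need (23/9977) × 6ⁿ ≥ 49, i.e. 6ⁿ ≥ 488873/23.
6⁵ = 7776 falls short of 488873/23 but 6⁶ = 46656 reaches it, so n = 6.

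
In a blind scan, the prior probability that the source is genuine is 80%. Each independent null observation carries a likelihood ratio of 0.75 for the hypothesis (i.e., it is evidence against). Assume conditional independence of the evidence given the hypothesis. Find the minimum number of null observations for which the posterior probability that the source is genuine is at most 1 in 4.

Prior odds = 0.8/0.2 = 4.
Likelihood ratio per null observation = 0.75.
Target odds: 0.25 ÷ 0.75 = 1/3.
Require 0.75ⁿ ≤ 1/3 ÷ 4 = 1/12.
0.75⁸ = 6561/65536 is still above 1/12 but 0.75⁹ = 19683/262144 is at or below it, so n = 9.

9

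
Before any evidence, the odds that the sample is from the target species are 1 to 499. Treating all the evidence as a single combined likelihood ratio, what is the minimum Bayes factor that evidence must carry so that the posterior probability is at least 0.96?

11976

Prior odds = 1/499.
Target odds = 0.96/0.04 = 24.
Required Bayes factor = 24 ÷ (1/499) = 11976.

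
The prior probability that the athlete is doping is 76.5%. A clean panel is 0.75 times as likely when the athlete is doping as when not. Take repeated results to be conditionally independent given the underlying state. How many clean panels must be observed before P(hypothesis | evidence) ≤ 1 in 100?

21

Prior odds = 0.765/0.235 = 153/47.
Likelihood ratio per clean panel = 0.75.
Target odds: 0.01 ÷ 0.99 = 1/99.
Require 0.75ⁿ ≤ 1/99 ÷ (153/47) = 47/15147.
0.75²⁰ ≈0.00317121 is still above 47/15147 but 0.75²¹ ≈0.00237841 is at or below it, so n = 21.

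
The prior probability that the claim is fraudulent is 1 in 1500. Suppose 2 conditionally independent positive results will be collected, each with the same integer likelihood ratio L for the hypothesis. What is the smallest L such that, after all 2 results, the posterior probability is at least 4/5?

Prior odds = (1/1500)/(1499/1500) = 1/1499.
Target odds = 0.8/0.2 = 4.
Need L² ≥ 4 ÷ (1/1499) = 5996.
77² = 5929 < 5996 ≤ 6084 = 78², so L = 78.

78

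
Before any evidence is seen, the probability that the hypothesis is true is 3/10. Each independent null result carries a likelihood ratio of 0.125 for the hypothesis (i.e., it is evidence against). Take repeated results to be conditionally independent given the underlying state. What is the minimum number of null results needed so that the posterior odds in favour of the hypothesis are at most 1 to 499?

Prior odds: 0.3 ÷ 0.7 = 3/7.
Likelihood ratio per null result = 0.125.
Target odds = 1/499.
Need (3/7) × 0.125ⁿ ≤ 1/499, i.e. 0.125ⁿ ≤ 7/1497.
0.125² = 0.015625 is still above 7/1497 but 0.125³ = 0.001953125 is at or below it, so n = 3.

3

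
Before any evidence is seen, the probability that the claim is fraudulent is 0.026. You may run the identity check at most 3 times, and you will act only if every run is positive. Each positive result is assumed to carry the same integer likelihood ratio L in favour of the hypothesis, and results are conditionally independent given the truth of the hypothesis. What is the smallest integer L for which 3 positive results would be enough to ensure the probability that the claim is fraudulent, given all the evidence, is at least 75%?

Prior odds = 0.026/0.974 = 13/487.
Target odds = 0.75/0.25 = 3.
Need L³ ≥ 3 ÷ (13/487) = 1461/13.
4³ = 64 < 1461/13 ≤ 125 = 5³, so L = 5.

5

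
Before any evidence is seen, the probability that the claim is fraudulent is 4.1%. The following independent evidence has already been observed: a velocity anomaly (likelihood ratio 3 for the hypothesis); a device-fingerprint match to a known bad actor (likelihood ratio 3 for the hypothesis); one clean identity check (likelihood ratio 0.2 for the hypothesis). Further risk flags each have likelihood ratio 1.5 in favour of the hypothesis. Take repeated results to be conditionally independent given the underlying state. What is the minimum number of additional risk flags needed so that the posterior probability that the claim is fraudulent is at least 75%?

Prior odds = 0.041/0.959 = 41/959.
Combined Bayes factor of the evidence already in hand = 3 × 3 × 0.2 = 1.8.
Odds after that evidence = (41/959) × 1.8 = 369/4795.
Target odds = 0.75/0.25 = 3.
Need 1.5ⁿ ≥ 3 ÷ (369/4795) = 4795/123.
1.5⁹ = 19683/512 falls short of 4795/123 but 1.5¹⁰ = 59049/1024 reaches it, so n = 10.

10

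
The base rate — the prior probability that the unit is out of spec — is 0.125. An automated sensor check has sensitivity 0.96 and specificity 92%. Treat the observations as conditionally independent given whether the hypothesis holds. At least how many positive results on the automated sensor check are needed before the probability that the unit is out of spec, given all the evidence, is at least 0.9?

2

Prior odds = 0.125/0.875 = 1/7.
False-positive rate = 1 − 0.92 = 0.08; likelihood ratio of a positive = 0.96/0.08 = 12.
Target odds: 0.9 ÷ 0.1 = 9.
Require 12ⁿ ≥ 9 ÷ (1/7) = 63.
12¹ = 12 falls short of 63 but 12² = 144 reaches it, so n = 2.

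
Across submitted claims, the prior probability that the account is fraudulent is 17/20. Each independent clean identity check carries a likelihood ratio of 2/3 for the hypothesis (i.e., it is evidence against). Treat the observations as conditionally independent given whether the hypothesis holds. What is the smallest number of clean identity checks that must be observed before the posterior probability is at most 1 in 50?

14

Prior odds = 0.85/0.15 = 17/3.
Likelihood ratio per clean identity check = 2/3.
Target posterior odds = 0.02/0.98 = 1/49.
Require (2/3)ⁿ ≤ 1/49 ÷ (17/3) = 3/833.
(2/3)¹³ = 8192/1594323 is still above 3/833 but (2/3)¹⁴ = 16384/4782969 is at or below it, so n = 14.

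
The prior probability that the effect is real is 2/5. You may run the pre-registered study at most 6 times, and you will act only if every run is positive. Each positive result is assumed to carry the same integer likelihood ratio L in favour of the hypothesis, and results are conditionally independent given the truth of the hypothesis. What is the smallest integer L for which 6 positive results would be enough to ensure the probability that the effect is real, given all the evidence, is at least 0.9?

2

Prior odds = 0.4/0.6 = 2/3.
Target odds = 0.9/0.1 = 9.
Need L⁶ ≥ 9 ÷ (2/3) = 13.5.
1⁶ = 1 < 13.5 ≤ 64 = 2⁶, so L = 2.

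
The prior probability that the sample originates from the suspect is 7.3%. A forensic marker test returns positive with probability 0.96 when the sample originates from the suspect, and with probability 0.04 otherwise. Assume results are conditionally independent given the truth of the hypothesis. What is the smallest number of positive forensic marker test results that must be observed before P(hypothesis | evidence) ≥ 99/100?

3

Prior odds: 0.073 ÷ 0.927 = 73/927.
Likelihood ratio of a positive result = 0.96/0.04 = 24.
Target odds: 0.99 ÷ 0.01 = 99.
Need (73/927) × 24ⁿ ≥ 99, i.e. 24ⁿ ≥ 91773/73.
24² = 576 falls short of 91773/73 but 24³ = 13824 reaches it, so n = 3.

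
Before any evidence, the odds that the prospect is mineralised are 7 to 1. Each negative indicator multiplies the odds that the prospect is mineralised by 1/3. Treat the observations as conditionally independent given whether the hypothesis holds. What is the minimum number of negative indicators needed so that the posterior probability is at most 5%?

Prior odds = 7.
Likelihood ratio per negative indicator = 1/3.
Target odds: 0.05 ÷ 0.95 = 1/19.
Need 7 × (1/3)ⁿ ≤ 1/19, i.e. (1/3)ⁿ ≤ 1/133.
(1/3)⁴ = 1/81 is still above 1/133 but (1/3)⁵ = 1/243 is at or below it, so n = 5.

5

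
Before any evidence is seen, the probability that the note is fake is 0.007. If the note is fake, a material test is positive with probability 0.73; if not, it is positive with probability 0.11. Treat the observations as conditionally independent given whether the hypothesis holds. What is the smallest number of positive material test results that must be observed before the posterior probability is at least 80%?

Prior odds: 0.007 ÷ 0.993 = 7/993.
Likelihood ratio of a positive = 0.73/0.11 = 73/11.
Target odds: 0.8 ÷ 0.2 = 4.
Require (73/11)ⁿ ≥ 4 ÷ (7/993) = 3972/7.
(73/11)³ = 389017/1331 falls short of 3972/7 but (73/11)⁴ = 28398241/14641 reaches it, so n = 4.

4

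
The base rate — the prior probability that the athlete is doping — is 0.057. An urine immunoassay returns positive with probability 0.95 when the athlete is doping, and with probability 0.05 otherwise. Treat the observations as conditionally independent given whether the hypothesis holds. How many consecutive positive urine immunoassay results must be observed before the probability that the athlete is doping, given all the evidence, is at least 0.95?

Prior odds: 0.057 ÷ 0.943 = 57/943.
Likelihood ratio of a positive result = 0.95/0.05 = 19.
Target odds: 0.95 ÷ 0.05 = 19.
Require 19ⁿ ≥ 19 ÷ (57/943) = 943/3.
19¹ = 19 falls short of 943/3 but 19² = 361 reaches it, so n = 2.

2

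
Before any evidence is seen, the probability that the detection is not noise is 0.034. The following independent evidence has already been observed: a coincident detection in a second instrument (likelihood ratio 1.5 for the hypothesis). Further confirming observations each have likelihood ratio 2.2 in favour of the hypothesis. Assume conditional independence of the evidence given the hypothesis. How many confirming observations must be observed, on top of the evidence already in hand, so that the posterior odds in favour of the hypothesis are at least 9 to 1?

7

Prior odds = 0.034/0.966 = 17/483.
Bayes factor of the evidence already in hand = 1.5.
Odds after that evidence = (17/483) × 1.5 = 17/322.
Target odds = 9.
Need 2.2ⁿ ≥ 9 ÷ (17/322) = 2898/17.
2.2⁶ = 1771561/15625 falls short of 2898/17 but 2.2⁷ = 19487171/78125 reaches it, so n = 7.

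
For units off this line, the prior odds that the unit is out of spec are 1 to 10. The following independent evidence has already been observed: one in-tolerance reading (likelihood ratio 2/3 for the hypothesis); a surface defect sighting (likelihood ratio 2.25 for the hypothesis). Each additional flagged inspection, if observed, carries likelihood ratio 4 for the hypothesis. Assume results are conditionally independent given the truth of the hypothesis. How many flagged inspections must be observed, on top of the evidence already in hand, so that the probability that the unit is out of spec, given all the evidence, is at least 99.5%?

Prior odds = 0.1.
Combined Bayes factor of the evidence already in hand = (2/3) × 2.25 = 1.5.
Odds after that evidence = 0.1 × 1.5 = 0.15.
Target odds = 0.995/0.005 = 199.
Need 4ⁿ ≥ 199 ÷ 0.15 = 3980/3.
4⁵ = 1024 falls short of 3980/3 but 4⁶ = 4096 reaches it, so n = 6.

6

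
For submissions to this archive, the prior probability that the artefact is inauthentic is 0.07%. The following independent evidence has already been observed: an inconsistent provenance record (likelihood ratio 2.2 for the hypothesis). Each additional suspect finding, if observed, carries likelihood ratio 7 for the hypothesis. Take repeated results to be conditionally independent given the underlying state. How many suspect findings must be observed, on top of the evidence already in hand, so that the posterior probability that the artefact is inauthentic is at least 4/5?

5

Prior odds = 0.0007/0.9993 = 7/9993.
Bayes factor of the evidence already in hand = 2.2.
Odds after that evidence = (7/9993) × 2.2 = 77/49965.
Target odds = 0.8/0.2 = 4.
Need 7ⁿ ≥ 4 ÷ (77/49965) = 199860/77.
7⁴ = 2401 falls short of 199860/77 but 7⁵ = 16807 reaches it, so n = 5.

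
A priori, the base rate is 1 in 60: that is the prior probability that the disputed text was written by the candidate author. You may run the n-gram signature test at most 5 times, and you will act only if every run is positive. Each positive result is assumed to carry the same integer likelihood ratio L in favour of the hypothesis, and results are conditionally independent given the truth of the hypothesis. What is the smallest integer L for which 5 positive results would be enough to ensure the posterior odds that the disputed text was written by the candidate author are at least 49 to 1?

5

Prior odds = (1/60)/(59/60) = 1/59.
Target odds = 49.
Need L⁵ ≥ 49 ÷ (1/59) = 2891.
4⁵ = 1024 < 2891 ≤ 3125 = 5⁵, so L = 5.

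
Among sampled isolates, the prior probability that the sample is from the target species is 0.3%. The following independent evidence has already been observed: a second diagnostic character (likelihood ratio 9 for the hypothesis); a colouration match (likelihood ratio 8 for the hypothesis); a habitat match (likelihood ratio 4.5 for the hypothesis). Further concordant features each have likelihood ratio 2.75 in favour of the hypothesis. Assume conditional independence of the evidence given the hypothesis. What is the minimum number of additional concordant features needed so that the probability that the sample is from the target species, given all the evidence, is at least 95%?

3

Prior odds = 0.003/0.997 = 3/997.
Combined Bayes factor of the evidence already in hand = 9 × 8 × 4.5 = 324.
Odds after that evidence = (3/997) × 324 = 972/997.
Target odds = 0.95/0.05 = 19.
Need 2.75ⁿ ≥ 19 ÷ (972/997) = 18943/972.
2.75² = 7.5625 falls short of 18943/972 but 2.75³ = 20.796875 reaches it, so n = 3.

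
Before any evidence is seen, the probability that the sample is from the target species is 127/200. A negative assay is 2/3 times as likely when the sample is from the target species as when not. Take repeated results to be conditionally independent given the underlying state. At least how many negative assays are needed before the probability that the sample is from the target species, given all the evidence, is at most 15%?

Prior odds: 0.635 ÷ 0.365 = 127/73.
Likelihood ratio per negative assay = 2/3.
Target odds: 0.15 ÷ 0.85 = 3/17.
Require (2/3)ⁿ ≤ 3/17 ÷ (127/73) = 219/2159.
(2/3)⁵ = 32/243 is still above 219/2159 but (2/3)⁶ = 64/729 is at or below it, so n = 6.

6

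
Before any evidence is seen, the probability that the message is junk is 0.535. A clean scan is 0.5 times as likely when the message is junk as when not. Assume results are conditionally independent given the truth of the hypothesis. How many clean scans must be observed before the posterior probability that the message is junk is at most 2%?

6

Prior odds: 0.535 ÷ 0.465 = 107/93.
Likelihood ratio per clean scan = 0.5.
Target odds: 0.02 ÷ 0.98 = 1/49.
Require 0.5ⁿ ≤ 1/49 ÷ (107/93) = 93/5243.
0.5⁵ = 0.03125 is still above 93/5243 but 0.5⁶ = 0.015625 is at or below it, so n = 6.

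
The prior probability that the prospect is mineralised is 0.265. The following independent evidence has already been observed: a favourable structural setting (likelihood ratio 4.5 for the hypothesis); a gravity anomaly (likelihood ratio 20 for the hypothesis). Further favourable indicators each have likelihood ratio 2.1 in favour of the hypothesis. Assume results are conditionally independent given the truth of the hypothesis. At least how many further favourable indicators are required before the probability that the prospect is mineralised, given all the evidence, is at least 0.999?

Prior odds = 0.265/0.735 = 53/147.
Combined Bayes factor of the evidence already in hand = 4.5 × 20 = 90.
Odds after that evidence = (53/147) × 90 = 1590/49.
Target odds = 0.999/0.001 = 999.
Need 2.1ⁿ ≥ 999 ÷ (1590/49) = 16317/530.
2.1⁴ = 19.4481 falls short of 16317/530 but 2.1⁵ = 4084101/100000 reaches it, so n = 5.

5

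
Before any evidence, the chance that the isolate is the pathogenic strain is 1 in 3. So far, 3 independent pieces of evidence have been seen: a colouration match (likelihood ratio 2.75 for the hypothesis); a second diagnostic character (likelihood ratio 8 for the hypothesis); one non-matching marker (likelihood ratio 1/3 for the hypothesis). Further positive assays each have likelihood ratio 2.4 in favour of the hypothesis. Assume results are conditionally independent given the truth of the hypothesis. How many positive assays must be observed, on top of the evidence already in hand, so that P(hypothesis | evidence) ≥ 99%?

Prior odds = (1/3)/(2/3) = 0.5.
Combined Bayes factor of the evidence already in hand = 2.75 × 8 × (1/3) = 22/3.
Odds after that evidence = 0.5 × 22/3 = 11/3.
Target odds = 0.99/0.01 = 99.
Need 2.4ⁿ ≥ 99 ÷ (11/3) = 27.
2.4³ = 13.824 falls short of 27 but 2.4⁴ = 33.1776 reaches it, so n = 4.

4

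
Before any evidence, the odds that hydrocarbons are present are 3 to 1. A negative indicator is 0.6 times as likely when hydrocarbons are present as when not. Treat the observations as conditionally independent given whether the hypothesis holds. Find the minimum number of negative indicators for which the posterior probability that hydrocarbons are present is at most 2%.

10

Prior odds = 3.
Likelihood ratio per negative indicator = 0.6.
Target posterior odds = 0.02/0.98 = 1/49.
Require 0.6ⁿ ≤ 1/49 ÷ 3 = 1/147.
0.6⁹ = 19683/1953125 is still above 1/147 but 0.6¹⁰ = 59049/9765625 is at or below it, so n = 10.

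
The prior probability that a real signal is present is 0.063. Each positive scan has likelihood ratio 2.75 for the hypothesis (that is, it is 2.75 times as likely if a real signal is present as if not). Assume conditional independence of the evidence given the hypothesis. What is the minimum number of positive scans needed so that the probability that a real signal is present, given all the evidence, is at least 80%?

5

Prior odds = 0.063/0.937 = 63/937.
Likelihood ratio per positive scan = 2.75.
Target odds: 0.8 ÷ 0.2 = 4.
Need (63/937) × 2.75ⁿ ≥ 4, i.e. 2.75ⁿ ≥ 3748/63.
2.75⁴ = 57.19140625 falls short of 3748/63 but 2.75⁵ = 161051/1024 reaches it, so n = 5.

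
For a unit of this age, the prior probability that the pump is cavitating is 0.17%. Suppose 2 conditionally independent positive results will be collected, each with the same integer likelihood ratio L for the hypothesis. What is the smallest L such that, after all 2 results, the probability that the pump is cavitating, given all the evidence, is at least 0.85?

Prior odds = 0.0017/0.9983 = 17/9983.
Target odds = 0.85/0.15 = 17/3.
Need L² ≥ 17/3 ÷ (17/9983) = 9983/3.
57² = 3249 < 9983/3 ≤ 3364 = 58², so L = 58.

58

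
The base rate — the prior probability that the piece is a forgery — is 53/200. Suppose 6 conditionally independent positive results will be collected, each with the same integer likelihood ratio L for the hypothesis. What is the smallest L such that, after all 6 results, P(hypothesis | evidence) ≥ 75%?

2

Prior odds = 0.265/0.735 = 53/147.
Target odds = 0.75/0.25 = 3.
Need L⁶ ≥ 3 ÷ (53/147) = 441/53.
1⁶ = 1 < 441/53 ≤ 64 = 2⁶, so L = 2.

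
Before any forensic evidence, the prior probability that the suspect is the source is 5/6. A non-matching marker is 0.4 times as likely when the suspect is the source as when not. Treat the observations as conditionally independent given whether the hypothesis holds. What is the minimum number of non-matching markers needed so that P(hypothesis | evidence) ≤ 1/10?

Prior odds = (5/6)/(1/6) = 5.
Likelihood ratio per non-matching marker = 0.4.
Target odds: 0.1 ÷ 0.9 = 1/9.
Require 0.4ⁿ ≤ 1/9 ÷ 5 = 1/45.
0.4⁴ = 0.0256 is still above 1/45 but 0.4⁵ = 0.01024 is at or below it, so n = 5.

5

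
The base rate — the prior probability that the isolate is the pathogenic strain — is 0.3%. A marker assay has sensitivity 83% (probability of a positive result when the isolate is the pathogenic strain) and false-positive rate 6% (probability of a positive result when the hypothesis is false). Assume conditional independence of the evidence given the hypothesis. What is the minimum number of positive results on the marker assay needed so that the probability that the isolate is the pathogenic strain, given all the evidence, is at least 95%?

4

Prior odds: 0.003 ÷ 0.997 = 3/997.
Likelihood ratio of a positive result = 0.83/0.06 = 83/6.
Target odds: 0.95 ÷ 0.05 = 19.
Require (83/6)ⁿ ≥ 19 ÷ (3/997) = 18943/3.
(83/6)³ = 571787/216 falls short of 18943/3 but (83/6)⁴ = 47458321/1296 reaches it, so n = 4.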